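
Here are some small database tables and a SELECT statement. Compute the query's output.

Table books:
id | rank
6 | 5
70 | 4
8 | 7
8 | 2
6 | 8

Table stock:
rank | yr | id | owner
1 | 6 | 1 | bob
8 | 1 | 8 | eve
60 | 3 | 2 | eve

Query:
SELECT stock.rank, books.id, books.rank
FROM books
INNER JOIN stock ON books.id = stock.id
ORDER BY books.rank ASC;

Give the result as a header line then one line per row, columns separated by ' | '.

== RESULT ==
stock.rank | books.id | books.rank
8 | 8 | 2
8 | 8 | 7

Derivation:
After JOIN stock (2 rows):
books.id | books.rank | stock.rank | stock.yr | stock.id | stock.owner
8 | 7 | 8 | 1 | 8 | eve
8 | 2 | 8 | 1 | 8 | eve
After SELECT (2 rows):
stock.rank | books.id | books.rank
8 | 8 | 7
8 | 8 | 2
After ORDER BY (2 rows):
stock.rank | books.id | books.rank
8 | 8 | 2
8 | 8 | 7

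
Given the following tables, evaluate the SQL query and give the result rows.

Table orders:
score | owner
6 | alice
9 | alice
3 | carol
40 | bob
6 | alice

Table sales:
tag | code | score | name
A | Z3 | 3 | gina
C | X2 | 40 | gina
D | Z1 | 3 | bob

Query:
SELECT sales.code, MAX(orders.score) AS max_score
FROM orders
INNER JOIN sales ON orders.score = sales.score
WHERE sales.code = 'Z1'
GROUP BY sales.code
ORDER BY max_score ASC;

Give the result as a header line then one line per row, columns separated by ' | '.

== RESULT ==
sales.code | max_score
Z1 | 3

Derivation:
After JOIN sales (3 rows):
orders.score | orders.owner | sales.tag | sales.code | sales.score | sales.name
3 | carol | A | Z3 | 3 | gina
3 | carol | D | Z1 | 3 | bob
40 | bob | C | X2 | 40 | gina
After WHERE (1 rows):
orders.score | orders.owner | sales.tag | sales.code | sales.score | sales.name
3 | carol | D | Z1 | 3 | bob
After GROUP BY (1 rows):
sales.code | max_score
Z1 | 3
After ORDER BY (1 rows):
sales.code | max_score
Z1 | 3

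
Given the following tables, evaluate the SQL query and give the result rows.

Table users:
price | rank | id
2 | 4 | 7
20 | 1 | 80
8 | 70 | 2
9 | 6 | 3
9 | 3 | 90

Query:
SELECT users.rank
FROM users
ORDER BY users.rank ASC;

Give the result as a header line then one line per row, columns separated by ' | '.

== RESULT ==
users.rank
1
3
4
6
70

Derivation:
After SELECT (5 rows):
users.rank
4
1
70
6
3
After ORDER BY (5 rows):
users.rank
1
3
4
6
70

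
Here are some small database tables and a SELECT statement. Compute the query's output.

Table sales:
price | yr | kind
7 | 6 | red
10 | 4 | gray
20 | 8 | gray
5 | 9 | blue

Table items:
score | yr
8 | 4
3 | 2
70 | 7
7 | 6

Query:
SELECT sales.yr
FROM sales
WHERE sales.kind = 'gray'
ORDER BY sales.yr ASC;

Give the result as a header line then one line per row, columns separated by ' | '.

After WHERE (2 rows):
sales.price | sales.yr | sales.kind
10 | 4 | gray
20 | 8 | gray
After SELECT (2 rows):
sales.yr
4
8
After ORDER BY (2 rows):
sales.yr
4
8

== RESULT ==
sales.yr
4
8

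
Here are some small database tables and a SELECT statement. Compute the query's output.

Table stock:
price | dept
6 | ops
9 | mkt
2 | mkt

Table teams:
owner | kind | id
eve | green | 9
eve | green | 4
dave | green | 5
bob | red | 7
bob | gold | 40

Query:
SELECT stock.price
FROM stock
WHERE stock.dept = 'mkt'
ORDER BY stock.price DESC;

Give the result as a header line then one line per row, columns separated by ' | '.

== RESULT ==
stock.price
9
2

Derivation:
After WHERE (2 rows):
stock.price | stock.dept
9 | mkt
2 | mkt
After SELECT (2 rows):
stock.price
9
2
After ORDER BY (2 rows):
stock.price
9
2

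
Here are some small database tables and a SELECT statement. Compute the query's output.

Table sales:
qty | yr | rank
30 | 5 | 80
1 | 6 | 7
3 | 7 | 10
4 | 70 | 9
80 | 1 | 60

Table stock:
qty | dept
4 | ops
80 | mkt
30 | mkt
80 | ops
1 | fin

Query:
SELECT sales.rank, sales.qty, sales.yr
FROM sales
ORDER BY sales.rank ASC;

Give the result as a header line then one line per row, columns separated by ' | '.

== RESULT ==
sales.rank | sales.qty | sales.yr
7 | 1 | 6
9 | 4 | 70
10 | 3 | 7
60 | 80 | 1
80 | 30 | 5

Derivation:
After SELECT (5 rows):
sales.rank | sales.qty | sales.yr
80 | 30 | 5
7 | 1 | 6
10 | 3 | 7
9 | 4 | 70
60 | 80 | 1
After ORDER BY (5 rows):
sales.rank | sales.qty | sales.yr
7 | 1 | 6
9 | 4 | 70
10 | 3 | 7
60 | 80 | 1
80 | 30 | 5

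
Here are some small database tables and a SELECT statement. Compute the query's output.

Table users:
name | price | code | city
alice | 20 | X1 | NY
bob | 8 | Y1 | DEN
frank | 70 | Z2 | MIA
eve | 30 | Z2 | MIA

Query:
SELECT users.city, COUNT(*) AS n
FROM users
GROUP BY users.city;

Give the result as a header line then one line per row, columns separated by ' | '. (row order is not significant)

== RESULT ==
users.city | n
NY | 1
DEN | 1
MIA | 2

Derivation:
After GROUP BY (3 rows):
users.city | n
NY | 1
DEN | 1
MIA | 2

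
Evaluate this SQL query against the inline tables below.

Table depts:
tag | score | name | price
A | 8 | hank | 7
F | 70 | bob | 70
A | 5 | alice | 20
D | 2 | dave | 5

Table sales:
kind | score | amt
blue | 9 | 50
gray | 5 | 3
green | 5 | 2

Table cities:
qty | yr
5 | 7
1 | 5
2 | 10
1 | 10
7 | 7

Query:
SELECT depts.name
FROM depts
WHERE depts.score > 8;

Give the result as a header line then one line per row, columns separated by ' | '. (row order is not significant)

== RESULT ==
depts.name
bob

Derivation:
After WHERE (1 rows):
depts.tag | depts.score | depts.name | depts.price
F | 70 | bob | 70
After SELECT (1 rows):
depts.name
bob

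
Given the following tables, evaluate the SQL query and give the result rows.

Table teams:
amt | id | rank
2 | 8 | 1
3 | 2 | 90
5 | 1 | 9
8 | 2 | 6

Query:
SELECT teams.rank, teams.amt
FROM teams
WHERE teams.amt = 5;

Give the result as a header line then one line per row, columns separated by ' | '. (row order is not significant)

== RESULT ==
teams.rank | teams.amt
9 | 5

Derivation:
After WHERE (1 rows):
teams.amt | teams.id | teams.rank
5 | 1 | 9
After SELECT (1 rows):
teams.rank | teams.amt
9 | 5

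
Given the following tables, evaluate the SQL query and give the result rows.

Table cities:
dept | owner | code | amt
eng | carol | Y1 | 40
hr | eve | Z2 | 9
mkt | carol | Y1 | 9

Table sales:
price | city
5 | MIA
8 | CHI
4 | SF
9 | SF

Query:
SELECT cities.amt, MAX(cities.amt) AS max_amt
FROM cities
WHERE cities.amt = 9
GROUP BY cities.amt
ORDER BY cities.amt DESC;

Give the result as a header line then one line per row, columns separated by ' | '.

After WHERE (2 rows):
cities.dept | cities.owner | cities.code | cities.amt
hr | eve | Z2 | 9
mkt | carol | Y1 | 9
After GROUP BY (1 rows):
cities.amt | max_amt
9 | 9
After ORDER BY (1 rows):
cities.amt | max_amt
9 | 9

== RESULT ==
cities.amt | max_amt
9 | 9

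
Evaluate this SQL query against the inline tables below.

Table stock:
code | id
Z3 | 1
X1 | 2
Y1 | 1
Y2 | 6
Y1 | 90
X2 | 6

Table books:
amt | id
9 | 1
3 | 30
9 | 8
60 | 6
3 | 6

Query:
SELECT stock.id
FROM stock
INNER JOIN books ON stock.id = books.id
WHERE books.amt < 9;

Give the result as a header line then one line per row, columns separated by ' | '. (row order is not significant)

After JOIN books (6 rows):
stock.code | stock.id | books.amt | books.id
Z3 | 1 | 9 | 1
Y1 | 1 | 9 | 1
Y2 | 6 | 60 | 6
Y2 | 6 | 3 | 6
X2 | 6 | 60 | 6
X2 | 6 | 3 | 6
After WHERE (2 rows):
stock.code | stock.id | books.amt | books.id
Y2 | 6 | 3 | 6
X2 | 6 | 3 | 6
After SELECT (2 rows):
stock.id
6
6

== RESULT ==
stock.id
6
6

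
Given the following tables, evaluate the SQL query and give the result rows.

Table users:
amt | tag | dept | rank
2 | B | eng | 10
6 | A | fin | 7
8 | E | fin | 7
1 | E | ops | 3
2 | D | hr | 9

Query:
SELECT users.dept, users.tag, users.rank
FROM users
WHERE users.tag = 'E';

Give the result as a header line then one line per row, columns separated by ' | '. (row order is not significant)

== RESULT ==
users.dept | users.tag | users.rank
fin | E | 7
ops | E | 3

Derivation:
After WHERE (2 rows):
users.amt | users.tag | users.dept | users.rank
8 | E | fin | 7
1 | E | ops | 3
After SELECT (2 rows):
users.dept | users.tag | users.rank
fin | E | 7
ops | E | 3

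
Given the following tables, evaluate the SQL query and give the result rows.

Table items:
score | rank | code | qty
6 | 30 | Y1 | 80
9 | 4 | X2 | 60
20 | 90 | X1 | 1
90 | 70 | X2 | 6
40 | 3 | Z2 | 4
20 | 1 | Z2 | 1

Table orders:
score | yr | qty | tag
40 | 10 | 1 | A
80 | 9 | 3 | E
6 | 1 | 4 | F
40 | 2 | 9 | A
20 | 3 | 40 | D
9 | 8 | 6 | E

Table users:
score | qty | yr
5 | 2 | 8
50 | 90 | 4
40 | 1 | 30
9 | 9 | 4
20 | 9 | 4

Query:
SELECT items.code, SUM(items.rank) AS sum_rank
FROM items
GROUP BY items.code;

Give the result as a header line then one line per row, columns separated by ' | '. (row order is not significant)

== RESULT ==
items.code | sum_rank
Y1 | 30
X2 | 74
X1 | 90
Z2 | 4

Derivation:
After GROUP BY (4 rows):
items.code | sum_rank
Y1 | 30
X2 | 74
X1 | 90
Z2 | 4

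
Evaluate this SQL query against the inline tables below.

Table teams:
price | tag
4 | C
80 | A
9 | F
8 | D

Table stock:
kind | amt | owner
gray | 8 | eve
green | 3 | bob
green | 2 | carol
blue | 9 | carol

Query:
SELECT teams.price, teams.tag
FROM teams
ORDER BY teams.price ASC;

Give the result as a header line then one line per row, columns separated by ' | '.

After SELECT (4 rows):
teams.price | teams.tag
4 | C
80 | A
9 | F
8 | D
After ORDER BY (4 rows):
teams.price | teams.tag
4 | C
8 | D
9 | F
80 | A

== RESULT ==
teams.price | teams.tag
4 | C
8 | D
9 | F
80 | A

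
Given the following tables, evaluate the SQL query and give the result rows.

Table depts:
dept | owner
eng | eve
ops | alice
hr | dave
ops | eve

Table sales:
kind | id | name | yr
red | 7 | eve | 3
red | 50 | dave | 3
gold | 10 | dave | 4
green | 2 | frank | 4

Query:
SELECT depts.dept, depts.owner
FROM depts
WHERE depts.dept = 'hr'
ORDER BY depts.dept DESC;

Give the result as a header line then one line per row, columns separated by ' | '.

== RESULT ==
depts.dept | depts.owner
hr | dave

Derivation:
After WHERE (1 rows):
depts.dept | depts.owner
hr | dave
After SELECT (1 rows):
depts.dept | depts.owner
hr | dave
After ORDER BY (1 rows):
depts.dept | depts.owner
hr | dave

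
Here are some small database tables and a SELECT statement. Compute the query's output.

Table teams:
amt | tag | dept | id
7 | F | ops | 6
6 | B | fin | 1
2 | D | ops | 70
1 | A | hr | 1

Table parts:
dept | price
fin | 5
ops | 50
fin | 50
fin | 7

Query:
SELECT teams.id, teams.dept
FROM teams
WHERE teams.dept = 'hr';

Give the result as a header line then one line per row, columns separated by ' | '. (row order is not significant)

After WHERE (1 rows):
teams.amt | teams.tag | teams.dept | teams.id
1 | A | hr | 1
After SELECT (1 rows):
teams.id | teams.dept
1 | hr

== RESULT ==
teams.id | teams.dept
1 | hr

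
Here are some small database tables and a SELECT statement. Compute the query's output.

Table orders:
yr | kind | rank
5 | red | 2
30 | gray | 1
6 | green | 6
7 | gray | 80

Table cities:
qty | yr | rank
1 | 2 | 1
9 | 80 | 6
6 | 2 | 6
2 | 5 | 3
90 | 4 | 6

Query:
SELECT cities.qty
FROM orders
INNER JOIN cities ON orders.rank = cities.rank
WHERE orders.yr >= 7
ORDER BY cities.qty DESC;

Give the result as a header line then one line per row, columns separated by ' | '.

== RESULT ==
cities.qty
1

Derivation:
After JOIN cities (4 rows):
orders.yr | orders.kind | orders.rank | cities.qty | cities.yr | cities.rank
30 | gray | 1 | 1 | 2 | 1
6 | green | 6 | 9 | 80 | 6
6 | green | 6 | 6 | 2 | 6
6 | green | 6 | 90 | 4 | 6
After WHERE (1 rows):
orders.yr | orders.kind | orders.rank | cities.qty | cities.yr | cities.rank
30 | gray | 1 | 1 | 2 | 1
After SELECT (1 rows):
cities.qty
1
After ORDER BY (1 rows):
cities.qty
1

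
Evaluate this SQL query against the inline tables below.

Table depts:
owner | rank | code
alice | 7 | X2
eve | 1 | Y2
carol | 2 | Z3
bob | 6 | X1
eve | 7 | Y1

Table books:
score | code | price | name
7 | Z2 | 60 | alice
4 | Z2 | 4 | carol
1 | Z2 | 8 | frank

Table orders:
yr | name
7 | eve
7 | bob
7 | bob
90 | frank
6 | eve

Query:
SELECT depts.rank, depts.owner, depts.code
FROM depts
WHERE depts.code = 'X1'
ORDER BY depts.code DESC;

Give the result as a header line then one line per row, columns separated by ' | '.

After WHERE (1 rows):
depts.owner | depts.rank | depts.code
bob | 6 | X1
After SELECT (1 rows):
depts.rank | depts.owner | depts.code
6 | bob | X1
After ORDER BY (1 rows):
depts.rank | depts.owner | depts.code
6 | bob | X1

== RESULT ==
depts.rank | depts.owner | depts.code
6 | bob | X1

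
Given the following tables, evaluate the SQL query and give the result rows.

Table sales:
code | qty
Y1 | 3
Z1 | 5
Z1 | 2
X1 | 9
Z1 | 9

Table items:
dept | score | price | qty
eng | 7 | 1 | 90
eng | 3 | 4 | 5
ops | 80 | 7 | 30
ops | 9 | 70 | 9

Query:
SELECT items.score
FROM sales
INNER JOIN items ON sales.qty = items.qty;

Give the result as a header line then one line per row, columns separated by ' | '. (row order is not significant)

== RESULT ==
items.score
3
9
9

Derivation:
After JOIN items (3 rows):
sales.code | sales.qty | items.dept | items.score | items.price | items.qty
Z1 | 5 | eng | 3 | 4 | 5
X1 | 9 | ops | 9 | 70 | 9
Z1 | 9 | ops | 9 | 70 | 9
After SELECT (3 rows):
items.score
3
9
9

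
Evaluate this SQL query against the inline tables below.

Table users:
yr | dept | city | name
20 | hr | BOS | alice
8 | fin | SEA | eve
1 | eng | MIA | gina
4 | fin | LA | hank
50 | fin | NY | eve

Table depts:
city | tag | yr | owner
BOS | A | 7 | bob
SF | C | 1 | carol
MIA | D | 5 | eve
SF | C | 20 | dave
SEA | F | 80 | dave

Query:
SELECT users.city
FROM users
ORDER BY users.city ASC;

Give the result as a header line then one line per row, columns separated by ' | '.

== RESULT ==
users.city
BOS
LA
MIA
NY
SEA

Derivation:
After SELECT (5 rows):
users.city
BOS
SEA
MIA
LA
NY
After ORDER BY (5 rows):
users.city
BOS
LA
MIA
NY
SEA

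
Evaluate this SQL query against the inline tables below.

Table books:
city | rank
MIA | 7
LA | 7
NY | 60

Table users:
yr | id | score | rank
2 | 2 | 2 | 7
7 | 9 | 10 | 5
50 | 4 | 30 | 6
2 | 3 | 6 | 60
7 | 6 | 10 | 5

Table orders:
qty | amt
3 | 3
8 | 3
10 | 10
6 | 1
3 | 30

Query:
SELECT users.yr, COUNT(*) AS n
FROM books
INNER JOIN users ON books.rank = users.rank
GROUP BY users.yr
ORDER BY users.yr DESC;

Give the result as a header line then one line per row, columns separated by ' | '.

After JOIN users (3 rows):
books.city | books.rank | users.yr | users.id | users.score | users.rank
MIA | 7 | 2 | 2 | 2 | 7
LA | 7 | 2 | 2 | 2 | 7
NY | 60 | 2 | 3 | 6 | 60
After GROUP BY (1 rows):
users.yr | n
2 | 3
After ORDER BY (1 rows):
users.yr | n
2 | 3

== RESULT ==
users.yr | n
2 | 3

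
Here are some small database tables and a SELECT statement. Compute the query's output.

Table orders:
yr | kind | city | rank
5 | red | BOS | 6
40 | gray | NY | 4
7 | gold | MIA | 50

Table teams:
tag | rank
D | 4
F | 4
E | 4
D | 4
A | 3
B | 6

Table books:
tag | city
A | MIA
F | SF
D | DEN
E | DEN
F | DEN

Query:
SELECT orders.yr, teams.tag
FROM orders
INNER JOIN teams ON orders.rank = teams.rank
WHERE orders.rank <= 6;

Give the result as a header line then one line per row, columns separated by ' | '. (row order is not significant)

== RESULT ==
orders.yr | teams.tag
5 | B
40 | D
40 | F
40 | E
40 | D

Derivation:
After JOIN teams (5 rows):
orders.yr | orders.kind | orders.city | orders.rank | teams.tag | teams.rank
5 | red | BOS | 6 | B | 6
40 | gray | NY | 4 | D | 4
40 | gray | NY | 4 | F | 4
40 | gray | NY | 4 | E | 4
40 | gray | NY | 4 | D | 4
After WHERE (5 rows):
orders.yr | orders.kind | orders.city | orders.rank | teams.tag | teams.rank
5 | red | BOS | 6 | B | 6
40 | gray | NY | 4 | D | 4
40 | gray | NY | 4 | F | 4
40 | gray | NY | 4 | E | 4
40 | gray | NY | 4 | D | 4
After SELECT (5 rows):
orders.yr | teams.tag
5 | B
40 | D
40 | F
40 | E
40 | D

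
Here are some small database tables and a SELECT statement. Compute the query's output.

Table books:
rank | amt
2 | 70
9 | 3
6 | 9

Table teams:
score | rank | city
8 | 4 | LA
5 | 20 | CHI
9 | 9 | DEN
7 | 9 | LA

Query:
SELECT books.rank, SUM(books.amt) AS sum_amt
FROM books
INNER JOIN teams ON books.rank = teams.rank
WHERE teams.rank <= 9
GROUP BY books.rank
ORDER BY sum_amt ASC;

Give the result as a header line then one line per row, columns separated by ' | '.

== RESULT ==
books.rank | sum_amt
9 | 6

Derivation:
After JOIN teams (2 rows):
books.rank | books.amt | teams.score | teams.rank | teams.city
9 | 3 | 9 | 9 | DEN
9 | 3 | 7 | 9 | LA
After WHERE (2 rows):
books.rank | books.amt | teams.score | teams.rank | teams.city
9 | 3 | 9 | 9 | DEN
9 | 3 | 7 | 9 | LA
After GROUP BY (1 rows):
books.rank | sum_amt
9 | 6
After ORDER BY (1 rows):
books.rank | sum_amt
9 | 6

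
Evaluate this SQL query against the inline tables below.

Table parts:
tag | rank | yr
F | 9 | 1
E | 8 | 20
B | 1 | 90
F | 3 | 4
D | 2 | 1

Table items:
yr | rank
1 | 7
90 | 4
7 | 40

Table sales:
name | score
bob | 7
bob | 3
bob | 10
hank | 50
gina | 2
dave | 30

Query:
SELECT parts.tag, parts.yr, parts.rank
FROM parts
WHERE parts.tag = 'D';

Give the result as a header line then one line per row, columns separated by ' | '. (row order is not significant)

== RESULT ==
parts.tag | parts.yr | parts.rank
D | 1 | 2

Derivation:
After WHERE (1 rows):
parts.tag | parts.rank | parts.yr
D | 2 | 1
After SELECT (1 rows):
parts.tag | parts.yr | parts.rank
D | 1 | 2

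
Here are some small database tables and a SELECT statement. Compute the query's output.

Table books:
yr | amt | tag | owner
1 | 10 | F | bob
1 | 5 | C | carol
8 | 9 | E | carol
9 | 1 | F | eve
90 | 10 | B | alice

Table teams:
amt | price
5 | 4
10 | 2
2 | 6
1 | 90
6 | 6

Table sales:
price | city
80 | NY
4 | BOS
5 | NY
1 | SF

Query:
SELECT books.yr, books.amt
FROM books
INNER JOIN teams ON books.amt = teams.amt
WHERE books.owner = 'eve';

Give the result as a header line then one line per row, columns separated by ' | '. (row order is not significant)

== RESULT ==
books.yr | books.amt
9 | 1

Derivation:
After JOIN teams (4 rows):
books.yr | books.amt | books.tag | books.owner | teams.amt | teams.price
1 | 10 | F | bob | 10 | 2
1 | 5 | C | carol | 5 | 4
9 | 1 | F | eve | 1 | 90
90 | 10 | B | alice | 10 | 2
After WHERE (1 rows):
books.yr | books.amt | books.tag | books.owner | teams.amt | teams.price
9 | 1 | F | eve | 1 | 90
After SELECT (1 rows):
books.yr | books.amt
9 | 1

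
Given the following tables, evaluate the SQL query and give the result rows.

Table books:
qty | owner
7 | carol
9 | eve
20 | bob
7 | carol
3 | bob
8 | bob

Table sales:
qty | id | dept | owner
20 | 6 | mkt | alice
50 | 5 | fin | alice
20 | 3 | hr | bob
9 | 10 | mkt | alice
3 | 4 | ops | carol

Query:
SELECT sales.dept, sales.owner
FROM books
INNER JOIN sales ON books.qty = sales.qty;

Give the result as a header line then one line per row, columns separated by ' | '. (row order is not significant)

After JOIN sales (4 rows):
books.qty | books.owner | sales.qty | sales.id | sales.dept | sales.owner
9 | eve | 9 | 10 | mkt | alice
20 | bob | 20 | 6 | mkt | alice
20 | bob | 20 | 3 | hr | bob
3 | bob | 3 | 4 | ops | carol
After SELECT (4 rows):
sales.dept | sales.owner
mkt | alice
mkt | alice
hr | bob
ops | carol

== RESULT ==
sales.dept | sales.owner
mkt | alice
mkt | alice
hr | bob
ops | carol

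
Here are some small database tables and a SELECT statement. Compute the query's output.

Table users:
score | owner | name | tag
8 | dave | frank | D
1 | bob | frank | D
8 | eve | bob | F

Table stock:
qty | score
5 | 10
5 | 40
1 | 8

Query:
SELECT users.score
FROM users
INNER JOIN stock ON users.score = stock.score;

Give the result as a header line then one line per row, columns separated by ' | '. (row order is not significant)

== RESULT ==
users.score
8
8

Derivation:
After JOIN stock (2 rows):
users.score | users.owner | users.name | users.tag | stock.qty | stock.score
8 | dave | frank | D | 1 | 8
8 | eve | bob | F | 1 | 8
After SELECT (2 rows):
users.score
8
8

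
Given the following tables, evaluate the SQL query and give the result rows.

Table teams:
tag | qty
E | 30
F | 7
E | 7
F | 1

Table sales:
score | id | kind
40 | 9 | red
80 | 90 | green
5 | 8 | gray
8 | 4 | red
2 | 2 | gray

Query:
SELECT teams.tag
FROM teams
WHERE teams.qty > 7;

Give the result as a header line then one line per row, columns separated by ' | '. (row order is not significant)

After WHERE (1 rows):
teams.tag | teams.qty
E | 30
After SELECT (1 rows):
teams.tag
E

== RESULT ==
teams.tag
E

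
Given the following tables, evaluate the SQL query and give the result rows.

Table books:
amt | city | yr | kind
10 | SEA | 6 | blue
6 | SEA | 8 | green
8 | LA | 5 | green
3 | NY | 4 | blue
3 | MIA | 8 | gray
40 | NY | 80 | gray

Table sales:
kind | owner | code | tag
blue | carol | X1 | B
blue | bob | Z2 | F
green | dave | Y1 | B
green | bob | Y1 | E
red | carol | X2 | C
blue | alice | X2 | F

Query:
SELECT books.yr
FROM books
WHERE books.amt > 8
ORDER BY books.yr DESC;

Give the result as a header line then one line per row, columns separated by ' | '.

== RESULT ==
books.yr
80
6

Derivation:
After WHERE (2 rows):
books.amt | books.city | books.yr | books.kind
10 | SEA | 6 | blue
40 | NY | 80 | gray
After SELECT (2 rows):
books.yr
6
80
After ORDER BY (2 rows):
books.yr
80
6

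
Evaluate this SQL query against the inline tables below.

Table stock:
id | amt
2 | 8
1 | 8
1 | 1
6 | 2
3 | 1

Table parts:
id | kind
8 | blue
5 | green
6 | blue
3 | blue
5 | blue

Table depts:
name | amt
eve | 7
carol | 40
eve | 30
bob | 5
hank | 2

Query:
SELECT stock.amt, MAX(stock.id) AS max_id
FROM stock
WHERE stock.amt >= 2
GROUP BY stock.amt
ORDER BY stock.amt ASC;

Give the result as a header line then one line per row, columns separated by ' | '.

== RESULT ==
stock.amt | max_id
2 | 6
8 | 2

Derivation:
After WHERE (3 rows):
stock.id | stock.amt
2 | 8
1 | 8
6 | 2
After GROUP BY (2 rows):
stock.amt | max_id
8 | 2
2 | 6
After ORDER BY (2 rows):
stock.amt | max_id
2 | 6
8 | 2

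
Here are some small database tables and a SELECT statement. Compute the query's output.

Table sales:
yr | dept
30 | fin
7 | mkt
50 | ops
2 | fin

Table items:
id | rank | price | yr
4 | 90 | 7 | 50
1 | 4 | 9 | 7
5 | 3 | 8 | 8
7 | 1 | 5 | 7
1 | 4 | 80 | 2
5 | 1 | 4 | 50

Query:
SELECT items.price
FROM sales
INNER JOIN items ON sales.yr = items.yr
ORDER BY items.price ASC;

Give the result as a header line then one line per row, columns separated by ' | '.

== RESULT ==
items.price
4
5
7
9
80

Derivation:
After JOIN items (5 rows):
sales.yr | sales.dept | items.id | items.rank | items.price | items.yr
7 | mkt | 1 | 4 | 9 | 7
7 | mkt | 7 | 1 | 5 | 7
50 | ops | 4 | 90 | 7 | 50
50 | ops | 5 | 1 | 4 | 50
2 | fin | 1 | 4 | 80 | 2
After SELECT (5 rows):
items.price
9
5
7
4
80
After ORDER BY (5 rows):
items.price
4
5
7
9
80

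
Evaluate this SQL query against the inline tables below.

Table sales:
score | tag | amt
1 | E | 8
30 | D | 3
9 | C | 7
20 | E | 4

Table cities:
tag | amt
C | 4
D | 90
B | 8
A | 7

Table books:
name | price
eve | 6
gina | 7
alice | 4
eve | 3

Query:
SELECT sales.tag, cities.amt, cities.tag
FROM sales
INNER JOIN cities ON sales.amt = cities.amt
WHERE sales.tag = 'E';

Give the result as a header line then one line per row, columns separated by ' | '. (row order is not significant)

== RESULT ==
sales.tag | cities.amt | cities.tag
E | 8 | B
E | 4 | C

Derivation:
After JOIN cities (3 rows):
sales.score | sales.tag | sales.amt | cities.tag | cities.amt
1 | E | 8 | B | 8
9 | C | 7 | A | 7
20 | E | 4 | C | 4
After WHERE (2 rows):
sales.score | sales.tag | sales.amt | cities.tag | cities.amt
1 | E | 8 | B | 8
20 | E | 4 | C | 4
After SELECT (2 rows):
sales.tag | cities.amt | cities.tag
E | 8 | B
E | 4 | C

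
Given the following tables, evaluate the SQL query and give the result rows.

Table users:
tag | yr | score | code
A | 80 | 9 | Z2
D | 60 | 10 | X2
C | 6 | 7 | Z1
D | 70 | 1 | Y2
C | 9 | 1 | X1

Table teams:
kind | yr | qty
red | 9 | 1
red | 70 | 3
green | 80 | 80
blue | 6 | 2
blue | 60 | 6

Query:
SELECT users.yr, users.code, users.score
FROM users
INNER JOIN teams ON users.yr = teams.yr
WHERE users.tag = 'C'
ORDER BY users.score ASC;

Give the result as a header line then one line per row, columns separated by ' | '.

== RESULT ==
users.yr | users.code | users.score
9 | X1 | 1
6 | Z1 | 7

Derivation:
After JOIN teams (5 rows):
users.tag | users.yr | users.score | users.code | teams.kind | teams.yr | teams.qty
A | 80 | 9 | Z2 | green | 80 | 80
D | 60 | 10 | X2 | blue | 60 | 6
C | 6 | 7 | Z1 | blue | 6 | 2
D | 70 | 1 | Y2 | red | 70 | 3
C | 9 | 1 | X1 | red | 9 | 1
After WHERE (2 rows):
users.tag | users.yr | users.score | users.code | teams.kind | teams.yr | teams.qty
C | 6 | 7 | Z1 | blue | 6 | 2
C | 9 | 1 | X1 | red | 9 | 1
After SELECT (2 rows):
users.yr | users.code | users.score
6 | Z1 | 7
9 | X1 | 1
After ORDER BY (2 rows):
users.yr | users.code | users.score
9 | X1 | 1
6 | Z1 | 7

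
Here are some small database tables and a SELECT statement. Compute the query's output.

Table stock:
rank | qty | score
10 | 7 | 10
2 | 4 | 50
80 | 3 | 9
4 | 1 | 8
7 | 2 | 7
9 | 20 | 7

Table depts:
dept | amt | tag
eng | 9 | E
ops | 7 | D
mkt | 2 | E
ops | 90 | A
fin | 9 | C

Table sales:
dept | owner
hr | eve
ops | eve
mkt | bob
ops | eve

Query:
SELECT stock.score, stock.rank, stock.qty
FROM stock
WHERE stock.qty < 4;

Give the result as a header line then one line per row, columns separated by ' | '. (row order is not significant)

== RESULT ==
stock.score | stock.rank | stock.qty
9 | 80 | 3
8 | 4 | 1
7 | 7 | 2

Derivation:
After WHERE (3 rows):
stock.rank | stock.qty | stock.score
80 | 3 | 9
4 | 1 | 8
7 | 2 | 7
After SELECT (3 rows):
stock.score | stock.rank | stock.qty
9 | 80 | 3
8 | 4 | 1
7 | 7 | 2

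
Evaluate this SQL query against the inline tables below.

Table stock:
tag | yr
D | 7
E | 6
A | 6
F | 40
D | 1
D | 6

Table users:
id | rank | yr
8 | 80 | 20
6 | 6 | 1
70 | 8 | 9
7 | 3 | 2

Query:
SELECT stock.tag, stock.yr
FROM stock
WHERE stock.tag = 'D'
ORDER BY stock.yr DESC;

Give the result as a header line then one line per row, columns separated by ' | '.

After WHERE (3 rows):
stock.tag | stock.yr
D | 7
D | 1
D | 6
After SELECT (3 rows):
stock.tag | stock.yr
D | 7
D | 1
D | 6
After ORDER BY (3 rows):
stock.tag | stock.yr
D | 7
D | 6
D | 1

== RESULT ==
stock.tag | stock.yr
D | 7
D | 6
D | 1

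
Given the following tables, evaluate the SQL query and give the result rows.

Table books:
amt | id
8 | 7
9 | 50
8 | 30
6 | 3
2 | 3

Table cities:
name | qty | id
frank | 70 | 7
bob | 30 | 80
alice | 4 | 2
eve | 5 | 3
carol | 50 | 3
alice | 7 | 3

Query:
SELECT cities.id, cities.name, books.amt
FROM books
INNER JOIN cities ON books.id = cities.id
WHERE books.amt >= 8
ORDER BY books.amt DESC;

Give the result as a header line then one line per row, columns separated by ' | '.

After JOIN cities (7 rows):
books.amt | books.id | cities.name | cities.qty | cities.id
8 | 7 | frank | 70 | 7
6 | 3 | eve | 5 | 3
6 | 3 | carol | 50 | 3
6 | 3 | alice | 7 | 3
2 | 3 | eve | 5 | 3
2 | 3 | carol | 50 | 3
2 | 3 | alice | 7 | 3
After WHERE (1 rows):
books.amt | books.id | cities.name | cities.qty | cities.id
8 | 7 | frank | 70 | 7
After SELECT (1 rows):
cities.id | cities.name | books.amt
7 | frank | 8
After ORDER BY (1 rows):
cities.id | cities.name | books.amt
7 | frank | 8

== RESULT ==
cities.id | cities.name | books.amt
7 | frank | 8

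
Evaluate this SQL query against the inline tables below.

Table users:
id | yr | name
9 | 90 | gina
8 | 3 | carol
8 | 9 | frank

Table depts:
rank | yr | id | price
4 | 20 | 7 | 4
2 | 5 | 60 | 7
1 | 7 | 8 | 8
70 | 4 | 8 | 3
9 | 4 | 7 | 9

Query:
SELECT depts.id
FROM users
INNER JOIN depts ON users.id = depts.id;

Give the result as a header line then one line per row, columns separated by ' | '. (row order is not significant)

After JOIN depts (4 rows):
users.id | users.yr | users.name | depts.rank | depts.yr | depts.id | depts.price
8 | 3 | carol | 1 | 7 | 8 | 8
8 | 3 | carol | 70 | 4 | 8 | 3
8 | 9 | frank | 1 | 7 | 8 | 8
8 | 9 | frank | 70 | 4 | 8 | 3
After SELECT (4 rows):
depts.id
8
8
8
8

== RESULT ==
depts.id
8
8
8
8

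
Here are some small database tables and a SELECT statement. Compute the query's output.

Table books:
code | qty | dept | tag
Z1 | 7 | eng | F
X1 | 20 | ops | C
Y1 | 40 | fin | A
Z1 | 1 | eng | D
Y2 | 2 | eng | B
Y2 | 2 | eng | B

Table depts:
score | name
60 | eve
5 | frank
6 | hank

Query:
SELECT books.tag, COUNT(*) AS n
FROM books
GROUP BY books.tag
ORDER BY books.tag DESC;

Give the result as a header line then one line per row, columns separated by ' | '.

After GROUP BY (5 rows):
books.tag | n
F | 1
C | 1
A | 1
D | 1
B | 2
After ORDER BY (5 rows):
books.tag | n
F | 1
D | 1
C | 1
B | 2
A | 1

== RESULT ==
books.tag | n
F | 1
D | 1
C | 1
B | 2
A | 1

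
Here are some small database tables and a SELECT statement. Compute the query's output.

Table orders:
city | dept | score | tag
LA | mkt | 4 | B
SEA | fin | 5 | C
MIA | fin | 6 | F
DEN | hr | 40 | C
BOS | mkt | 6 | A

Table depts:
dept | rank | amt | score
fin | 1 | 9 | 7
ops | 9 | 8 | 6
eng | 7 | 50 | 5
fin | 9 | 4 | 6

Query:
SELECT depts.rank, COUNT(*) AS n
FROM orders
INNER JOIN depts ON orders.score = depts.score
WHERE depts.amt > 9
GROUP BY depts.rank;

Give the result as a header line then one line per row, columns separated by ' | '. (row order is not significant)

After JOIN depts (5 rows):
orders.city | orders.dept | orders.score | orders.tag | depts.dept | depts.rank | depts.amt | depts.score
SEA | fin | 5 | C | eng | 7 | 50 | 5
MIA | fin | 6 | F | ops | 9 | 8 | 6
MIA | fin | 6 | F | fin | 9 | 4 | 6
BOS | mkt | 6 | A | ops | 9 | 8 | 6
BOS | mkt | 6 | A | fin | 9 | 4 | 6
After WHERE (1 rows):
orders.city | orders.dept | orders.score | orders.tag | depts.dept | depts.rank | depts.amt | depts.score
SEA | fin | 5 | C | eng | 7 | 50 | 5
After GROUP BY (1 rows):
depts.rank | n
7 | 1

== RESULT ==
depts.rank | n
7 | 1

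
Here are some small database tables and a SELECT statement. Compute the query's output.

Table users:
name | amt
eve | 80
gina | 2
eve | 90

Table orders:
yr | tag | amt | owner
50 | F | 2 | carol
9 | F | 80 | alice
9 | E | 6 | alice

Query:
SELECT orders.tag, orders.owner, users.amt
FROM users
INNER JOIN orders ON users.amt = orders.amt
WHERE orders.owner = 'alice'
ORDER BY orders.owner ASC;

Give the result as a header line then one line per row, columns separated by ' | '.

== RESULT ==
orders.tag | orders.owner | users.amt
F | alice | 80

Derivation:
After JOIN orders (2 rows):
users.name | users.amt | orders.yr | orders.tag | orders.amt | orders.owner
eve | 80 | 9 | F | 80 | alice
gina | 2 | 50 | F | 2 | carol
After WHERE (1 rows):
users.name | users.amt | orders.yr | orders.tag | orders.amt | orders.owner
eve | 80 | 9 | F | 80 | alice
After SELECT (1 rows):
orders.tag | orders.owner | users.amt
F | alice | 80
After ORDER BY (1 rows):
orders.tag | orders.owner | users.amt
F | alice | 80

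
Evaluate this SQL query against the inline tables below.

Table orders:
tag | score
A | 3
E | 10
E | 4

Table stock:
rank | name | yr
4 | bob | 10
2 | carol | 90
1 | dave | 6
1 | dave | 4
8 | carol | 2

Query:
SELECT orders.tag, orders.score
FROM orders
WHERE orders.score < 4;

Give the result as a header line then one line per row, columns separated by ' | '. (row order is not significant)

After WHERE (1 rows):
orders.tag | orders.score
A | 3
After SELECT (1 rows):
orders.tag | orders.score
A | 3

== RESULT ==
orders.tag | orders.score
A | 3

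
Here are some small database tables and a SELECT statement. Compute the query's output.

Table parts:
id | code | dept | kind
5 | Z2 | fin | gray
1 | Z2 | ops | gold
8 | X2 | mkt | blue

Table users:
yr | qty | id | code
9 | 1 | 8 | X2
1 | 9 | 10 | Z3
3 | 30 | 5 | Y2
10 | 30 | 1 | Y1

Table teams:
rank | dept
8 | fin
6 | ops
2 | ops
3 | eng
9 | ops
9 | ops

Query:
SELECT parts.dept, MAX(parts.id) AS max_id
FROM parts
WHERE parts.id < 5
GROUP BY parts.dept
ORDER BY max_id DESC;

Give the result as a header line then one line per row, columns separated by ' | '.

After WHERE (1 rows):
parts.id | parts.code | parts.dept | parts.kind
1 | Z2 | ops | gold
After GROUP BY (1 rows):
parts.dept | max_id
ops | 1
After ORDER BY (1 rows):
parts.dept | max_id
ops | 1

== RESULT ==
parts.dept | max_id
ops | 1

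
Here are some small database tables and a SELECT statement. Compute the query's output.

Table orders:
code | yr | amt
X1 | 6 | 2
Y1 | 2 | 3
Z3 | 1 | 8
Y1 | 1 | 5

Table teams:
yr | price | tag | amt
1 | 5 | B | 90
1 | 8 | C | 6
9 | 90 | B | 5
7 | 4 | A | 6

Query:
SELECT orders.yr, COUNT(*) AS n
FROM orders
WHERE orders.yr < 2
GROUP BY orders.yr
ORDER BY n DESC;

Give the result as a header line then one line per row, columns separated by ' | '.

After WHERE (2 rows):
orders.code | orders.yr | orders.amt
Z3 | 1 | 8
Y1 | 1 | 5
After GROUP BY (1 rows):
orders.yr | n
1 | 2
After ORDER BY (1 rows):
orders.yr | n
1 | 2

== RESULT ==
orders.yr | n
1 | 2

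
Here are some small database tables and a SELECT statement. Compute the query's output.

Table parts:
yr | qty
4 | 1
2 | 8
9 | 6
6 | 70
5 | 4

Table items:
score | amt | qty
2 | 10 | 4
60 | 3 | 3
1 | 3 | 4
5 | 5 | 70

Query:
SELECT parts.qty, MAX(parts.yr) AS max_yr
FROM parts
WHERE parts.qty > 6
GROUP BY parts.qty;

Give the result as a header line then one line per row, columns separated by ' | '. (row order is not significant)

After WHERE (2 rows):
parts.yr | parts.qty
2 | 8
6 | 70
After GROUP BY (2 rows):
parts.qty | max_yr
8 | 2
70 | 6

== RESULT ==
parts.qty | max_yr
8 | 2
70 | 6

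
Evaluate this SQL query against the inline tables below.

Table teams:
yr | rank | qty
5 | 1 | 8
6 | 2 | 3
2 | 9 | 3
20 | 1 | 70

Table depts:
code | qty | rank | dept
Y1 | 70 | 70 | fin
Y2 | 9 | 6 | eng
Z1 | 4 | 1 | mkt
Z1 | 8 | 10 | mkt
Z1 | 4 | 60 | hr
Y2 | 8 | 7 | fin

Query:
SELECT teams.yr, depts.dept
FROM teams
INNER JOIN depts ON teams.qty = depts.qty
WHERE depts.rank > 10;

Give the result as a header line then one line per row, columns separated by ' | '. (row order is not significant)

== RESULT ==
teams.yr | depts.dept
20 | fin

Derivation:
After JOIN depts (3 rows):
teams.yr | teams.rank | teams.qty | depts.code | depts.qty | depts.rank | depts.dept
5 | 1 | 8 | Z1 | 8 | 10 | mkt
5 | 1 | 8 | Y2 | 8 | 7 | fin
20 | 1 | 70 | Y1 | 70 | 70 | fin
After WHERE (1 rows):
teams.yr | teams.rank | teams.qty | depts.code | depts.qty | depts.rank | depts.dept
20 | 1 | 70 | Y1 | 70 | 70 | fin
After SELECT (1 rows):
teams.yr | depts.dept
20 | fin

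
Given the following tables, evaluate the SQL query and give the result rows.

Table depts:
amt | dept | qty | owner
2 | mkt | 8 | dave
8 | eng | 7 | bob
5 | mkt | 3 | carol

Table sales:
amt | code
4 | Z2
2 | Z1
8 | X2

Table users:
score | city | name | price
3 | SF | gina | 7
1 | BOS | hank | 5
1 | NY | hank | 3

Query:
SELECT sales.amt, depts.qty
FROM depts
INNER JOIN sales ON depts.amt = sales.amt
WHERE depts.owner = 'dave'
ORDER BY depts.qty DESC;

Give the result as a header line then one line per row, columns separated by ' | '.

== RESULT ==
sales.amt | depts.qty
2 | 8

Derivation:
After JOIN sales (2 rows):
depts.amt | depts.dept | depts.qty | depts.owner | sales.amt | sales.code
2 | mkt | 8 | dave | 2 | Z1
8 | eng | 7 | bob | 8 | X2
After WHERE (1 rows):
depts.amt | depts.dept | depts.qty | depts.owner | sales.amt | sales.code
2 | mkt | 8 | dave | 2 | Z1
After SELECT (1 rows):
sales.amt | depts.qty
2 | 8
After ORDER BY (1 rows):
sales.amt | depts.qty
2 | 8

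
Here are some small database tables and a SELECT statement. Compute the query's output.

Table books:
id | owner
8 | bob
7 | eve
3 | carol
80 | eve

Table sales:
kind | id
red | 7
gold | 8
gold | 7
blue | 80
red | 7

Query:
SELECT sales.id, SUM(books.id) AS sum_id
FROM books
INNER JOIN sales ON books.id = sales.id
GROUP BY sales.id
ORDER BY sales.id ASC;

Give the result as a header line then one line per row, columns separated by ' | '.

After JOIN sales (5 rows):
books.id | books.owner | sales.kind | sales.id
8 | bob | gold | 8
7 | eve | red | 7
7 | eve | gold | 7
7 | eve | red | 7
80 | eve | blue | 80
After GROUP BY (3 rows):
sales.id | sum_id
8 | 8
7 | 21
80 | 80
After ORDER BY (3 rows):
sales.id | sum_id
7 | 21
8 | 8
80 | 80

== RESULT ==
sales.id | sum_id
7 | 21
8 | 8
80 | 80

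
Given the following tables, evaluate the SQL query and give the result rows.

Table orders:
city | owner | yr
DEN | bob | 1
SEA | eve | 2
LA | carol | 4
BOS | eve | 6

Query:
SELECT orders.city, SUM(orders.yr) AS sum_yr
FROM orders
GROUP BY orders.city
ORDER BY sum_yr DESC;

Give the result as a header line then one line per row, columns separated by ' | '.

After GROUP BY (4 rows):
orders.city | sum_yr
DEN | 1
SEA | 2
LA | 4
BOS | 6
After ORDER BY (4 rows):
orders.city | sum_yr
BOS | 6
LA | 4
SEA | 2
DEN | 1

== RESULT ==
orders.city | sum_yr
BOS | 6
LA | 4
SEA | 2
DEN | 1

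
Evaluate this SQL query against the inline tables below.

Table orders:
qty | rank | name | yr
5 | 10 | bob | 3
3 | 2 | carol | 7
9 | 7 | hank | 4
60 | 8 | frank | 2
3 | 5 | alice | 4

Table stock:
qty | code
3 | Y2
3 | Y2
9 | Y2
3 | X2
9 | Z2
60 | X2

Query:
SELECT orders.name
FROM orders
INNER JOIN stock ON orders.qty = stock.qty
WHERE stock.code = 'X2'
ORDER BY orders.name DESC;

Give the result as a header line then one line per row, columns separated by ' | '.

== RESULT ==
orders.name
frank
carol
alice

Derivation:
After JOIN stock (9 rows):
orders.qty | orders.rank | orders.name | orders.yr | stock.qty | stock.code
3 | 2 | carol | 7 | 3 | Y2
3 | 2 | carol | 7 | 3 | Y2
3 | 2 | carol | 7 | 3 | X2
9 | 7 | hank | 4 | 9 | Y2
9 | 7 | hank | 4 | 9 | Z2
60 | 8 | frank | 2 | 60 | X2
3 | 5 | alice | 4 | 3 | Y2
3 | 5 | alice | 4 | 3 | Y2
3 | 5 | alice | 4 | 3 | X2
After WHERE (3 rows):
orders.qty | orders.rank | orders.name | orders.yr | stock.qty | stock.code
3 | 2 | carol | 7 | 3 | X2
60 | 8 | frank | 2 | 60 | X2
3 | 5 | alice | 4 | 3 | X2
After SELECT (3 rows):
orders.name
carol
frank
alice
After ORDER BY (3 rows):
orders.name
frank
carol
alice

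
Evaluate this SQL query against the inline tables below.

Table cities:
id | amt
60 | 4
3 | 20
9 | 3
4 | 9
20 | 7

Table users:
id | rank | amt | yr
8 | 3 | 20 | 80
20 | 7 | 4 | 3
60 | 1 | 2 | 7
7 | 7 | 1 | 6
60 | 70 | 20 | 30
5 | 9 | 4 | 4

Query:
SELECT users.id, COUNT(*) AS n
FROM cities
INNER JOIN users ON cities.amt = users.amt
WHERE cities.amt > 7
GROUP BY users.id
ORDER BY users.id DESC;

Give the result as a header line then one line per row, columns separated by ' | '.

After JOIN users (4 rows):
cities.id | cities.amt | users.id | users.rank | users.amt | users.yr
60 | 4 | 20 | 7 | 4 | 3
60 | 4 | 5 | 9 | 4 | 4
3 | 20 | 8 | 3 | 20 | 80
3 | 20 | 60 | 70 | 20 | 30
After WHERE (2 rows):
cities.id | cities.amt | users.id | users.rank | users.amt | users.yr
3 | 20 | 8 | 3 | 20 | 80
3 | 20 | 60 | 70 | 20 | 30
After GROUP BY (2 rows):
users.id | n
8 | 1
60 | 1
After ORDER BY (2 rows):
users.id | n
60 | 1
8 | 1

== RESULT ==
users.id | n
60 | 1
8 | 1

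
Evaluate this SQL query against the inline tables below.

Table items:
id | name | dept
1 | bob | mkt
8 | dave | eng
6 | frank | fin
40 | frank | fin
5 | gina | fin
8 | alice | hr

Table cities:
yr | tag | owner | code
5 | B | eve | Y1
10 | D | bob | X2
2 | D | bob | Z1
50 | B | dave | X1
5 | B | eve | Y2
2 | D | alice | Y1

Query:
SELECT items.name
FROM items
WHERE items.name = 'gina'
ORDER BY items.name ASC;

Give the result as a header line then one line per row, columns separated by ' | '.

After WHERE (1 rows):
items.id | items.name | items.dept
5 | gina | fin
After SELECT (1 rows):
items.name
gina
After ORDER BY (1 rows):
items.name
gina

== RESULT ==
items.name
gina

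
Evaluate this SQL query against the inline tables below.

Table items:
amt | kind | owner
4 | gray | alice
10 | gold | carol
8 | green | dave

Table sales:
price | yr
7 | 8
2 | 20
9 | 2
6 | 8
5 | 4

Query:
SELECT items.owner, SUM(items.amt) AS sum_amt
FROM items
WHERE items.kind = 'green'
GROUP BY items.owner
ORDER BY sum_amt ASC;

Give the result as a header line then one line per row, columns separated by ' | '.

== RESULT ==
items.owner | sum_amt
dave | 8

Derivation:
After WHERE (1 rows):
items.amt | items.kind | items.owner
8 | green | dave
After GROUP BY (1 rows):
items.owner | sum_amt
dave | 8
After ORDER BY (1 rows):
items.owner | sum_amt
dave | 8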